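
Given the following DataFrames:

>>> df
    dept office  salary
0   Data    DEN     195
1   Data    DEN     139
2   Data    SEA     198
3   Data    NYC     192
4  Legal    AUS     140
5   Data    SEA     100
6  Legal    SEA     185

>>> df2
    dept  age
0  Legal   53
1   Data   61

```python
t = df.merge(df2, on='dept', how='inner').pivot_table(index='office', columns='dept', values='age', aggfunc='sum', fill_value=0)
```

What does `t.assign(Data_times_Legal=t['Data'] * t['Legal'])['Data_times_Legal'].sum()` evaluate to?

6466

merge on 'dept' (how='inner') → 7 rows:
    dept office  salary  age
0   Data    DEN     195   61
1   Data    DEN     139   61
2   Data    SEA     198   61
3   Data    NYC     192   61
4  Legal    AUS     140   53
5   Data    SEA     100   61
6  Legal    SEA     185   53
pivot: rows=office, cols=dept, sum(age):
dept    Data  Legal
office             
AUS        0     53
DEN      122      0
NYC       61      0
SEA      122     53
add column Data_times_Legal = t['Data'] * t['Legal']:
dept    Data  Legal  Data_times_Legal
office                               
AUS        0     53                 0
DEN      122      0                 0
NYC       61      0                 0
SEA      122     53              6466
Reading off the sum of column 'Data_times_Legal', we get 6466.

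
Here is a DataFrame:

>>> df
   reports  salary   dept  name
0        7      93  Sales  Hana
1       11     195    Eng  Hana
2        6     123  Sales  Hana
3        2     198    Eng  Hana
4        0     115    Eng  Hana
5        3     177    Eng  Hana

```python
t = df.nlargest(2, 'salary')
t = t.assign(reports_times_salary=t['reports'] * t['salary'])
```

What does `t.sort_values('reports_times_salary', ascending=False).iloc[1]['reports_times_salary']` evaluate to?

take 2 rows with largest salary:
   reports  salary dept  name
3        2     198  Eng  Hana
1       11     195  Eng  Hana
add column reports_times_salary = t['reports'] * t['salary']:
   reports  salary dept  name  reports_times_salary
3        2     198  Eng  Hana                   396
1       11     195  Eng  Hana                  2145
sort by reports_times_salary descending:
   reports  salary dept  name  reports_times_salary
1       11     195  Eng  Hana                  2145
3        2     198  Eng  Hana                   396
So iloc[1]['reports_times_salary'] = 396.

396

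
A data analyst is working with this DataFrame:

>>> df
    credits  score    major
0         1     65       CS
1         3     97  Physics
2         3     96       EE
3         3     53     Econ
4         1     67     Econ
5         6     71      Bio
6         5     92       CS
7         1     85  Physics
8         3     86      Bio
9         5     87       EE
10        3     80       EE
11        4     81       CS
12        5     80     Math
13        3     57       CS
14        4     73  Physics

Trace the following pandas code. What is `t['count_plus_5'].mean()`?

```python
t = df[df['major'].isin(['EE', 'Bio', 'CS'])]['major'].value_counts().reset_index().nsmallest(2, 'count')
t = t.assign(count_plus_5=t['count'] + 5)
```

7.5

filter rows where major in ['EE', 'Bio', 'CS']:
    credits  score major
0         1     65    CS
2         3     96    EE
5         6     71   Bio
6         5     92    CS
8         3     86   Bio
9         5     87    EE
10        3     80    EE
11        4     81    CS
13        3     57    CS
value_counts of major:
major
CS     4
EE     3
Bio    2
Name: count, dtype: int64
reset_index():
  major  count
0    CS      4
1    EE      3
2   Bio      2
take 2 rows with smallest count:
  major  count
2   Bio      2
1    EE      3
add column count_plus_5 = t['count'] + 5:
  major  count  count_plus_5
2   Bio      2             7
1    EE      3             8
Reading off the mean of column 'count_plus_5', we get 7.5.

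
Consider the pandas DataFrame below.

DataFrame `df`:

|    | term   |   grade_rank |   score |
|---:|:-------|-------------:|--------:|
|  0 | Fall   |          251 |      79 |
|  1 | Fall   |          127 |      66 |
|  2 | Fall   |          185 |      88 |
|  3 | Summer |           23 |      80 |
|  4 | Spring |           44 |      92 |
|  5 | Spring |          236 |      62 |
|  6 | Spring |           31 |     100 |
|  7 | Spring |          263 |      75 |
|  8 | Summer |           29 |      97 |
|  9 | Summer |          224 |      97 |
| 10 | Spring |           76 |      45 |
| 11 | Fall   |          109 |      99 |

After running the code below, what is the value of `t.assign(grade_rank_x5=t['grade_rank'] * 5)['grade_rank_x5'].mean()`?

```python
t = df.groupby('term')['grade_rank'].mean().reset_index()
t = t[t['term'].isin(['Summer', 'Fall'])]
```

group by term, mean of grade_rank:
term
Fall      168.0
Spring    130.0
Summer     92.0
Name: grade_rank, dtype: float64
reset_index():
     term  grade_rank
0    Fall       168.0
1  Spring       130.0
2  Summer        92.0
filter rows where term in ['Summer', 'Fall']:
     term  grade_rank
0    Fall       168.0
2  Summer        92.0
add column grade_rank_x5 = t['grade_rank'] * 5:
     term  grade_rank  grade_rank_x5
0    Fall       168.0          840.0
2  Summer        92.0          460.0

650.0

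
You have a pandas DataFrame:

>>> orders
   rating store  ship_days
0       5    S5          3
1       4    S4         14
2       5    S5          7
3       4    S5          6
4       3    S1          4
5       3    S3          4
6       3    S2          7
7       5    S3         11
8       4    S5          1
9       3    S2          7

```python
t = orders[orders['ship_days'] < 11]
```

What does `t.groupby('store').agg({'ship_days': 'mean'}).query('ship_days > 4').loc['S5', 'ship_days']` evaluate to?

filter rows where ship_days < 11:
   rating store  ship_days
0       5    S5          3
2       5    S5          7
3       4    S5          6
4       3    S1          4
5       3    S3          4
6       3    S2          7
8       4    S5          1
9       3    S2          7
group by store, mean of ship_days:
       ship_days
store           
S1          4.00
S2          7.00
S3          4.00
S5          4.25
filter rows where ship_days > 4:
       ship_days
store           
S2          7.00
S5          4.25
So loc['S5', 'ship_days'] = 4.25.

4.25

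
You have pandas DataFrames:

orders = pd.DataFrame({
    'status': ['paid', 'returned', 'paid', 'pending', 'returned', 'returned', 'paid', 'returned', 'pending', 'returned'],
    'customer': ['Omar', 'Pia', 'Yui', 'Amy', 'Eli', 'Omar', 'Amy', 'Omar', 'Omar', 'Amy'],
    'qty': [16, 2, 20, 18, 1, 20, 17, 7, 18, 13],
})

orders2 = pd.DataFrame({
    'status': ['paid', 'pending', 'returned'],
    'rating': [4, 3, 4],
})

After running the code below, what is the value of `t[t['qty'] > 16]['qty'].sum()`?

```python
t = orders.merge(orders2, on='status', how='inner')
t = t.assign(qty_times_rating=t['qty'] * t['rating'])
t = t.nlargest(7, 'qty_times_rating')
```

93

merge on 'status' (how='inner') → 10 rows:
     status customer  qty  rating
0      paid     Omar   16       4
1  returned      Pia    2       4
2      paid      Yui   20       4
3   pending      Amy   18       3
4  returned      Eli    1       4
5  returned     Omar   20       4
6      paid      Amy   17       4
7  returned     Omar    7       4
8   pending     Omar   18       3
9  returned      Amy   13       4
add column qty_times_rating = t['qty'] * t['rating']:
     status customer  qty  rating  qty_times_rating
0      paid     Omar   16       4                64
1  returned      Pia    2       4                 8
2      paid      Yui   20       4                80
3   pending      Amy   18       3                54
4  returned      Eli    1       4                 4
5  returned     Omar   20       4                80
6      paid      Amy   17       4                68
7  returned     Omar    7       4                28
8   pending     Omar   18       3                54
9  returned      Amy   13       4                52
take 7 rows with largest qty_times_rating:
     status customer  qty  rating  qty_times_rating
2      paid      Yui   20       4                80
5  returned     Omar   20       4                80
6      paid      Amy   17       4                68
0      paid     Omar   16       4                64
3   pending      Amy   18       3                54
8   pending     Omar   18       3                54
9  returned      Amy   13       4                52
filter rows where qty > 16:
     status customer  qty  rating  qty_times_rating
2      paid      Yui   20       4                80
5  returned     Omar   20       4                80
6      paid      Amy   17       4                68
3   pending      Amy   18       3                54
8   pending     Omar   18       3                54
Hence 93.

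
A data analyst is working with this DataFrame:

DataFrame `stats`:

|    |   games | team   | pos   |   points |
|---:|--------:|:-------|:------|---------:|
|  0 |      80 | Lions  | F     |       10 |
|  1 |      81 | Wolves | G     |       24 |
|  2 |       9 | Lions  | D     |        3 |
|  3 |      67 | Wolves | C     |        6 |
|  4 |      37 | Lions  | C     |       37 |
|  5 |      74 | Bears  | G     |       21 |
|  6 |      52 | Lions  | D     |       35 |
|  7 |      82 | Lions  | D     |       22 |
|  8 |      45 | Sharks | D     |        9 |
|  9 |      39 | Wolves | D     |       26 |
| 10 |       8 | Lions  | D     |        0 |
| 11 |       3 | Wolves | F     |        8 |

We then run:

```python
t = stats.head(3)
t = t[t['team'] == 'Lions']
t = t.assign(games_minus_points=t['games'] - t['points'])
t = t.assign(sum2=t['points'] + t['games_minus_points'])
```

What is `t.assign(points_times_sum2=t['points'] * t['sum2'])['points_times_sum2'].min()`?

27

take first 3 rows:
   games    team pos  points
0     80   Lions   F      10
1     81  Wolves   G      24
2      9   Lions   D       3
filter rows where team == 'Lions':
   games   team pos  points
0     80  Lions   F      10
2      9  Lions   D       3
add column games_minus_points = t['games'] - t['points']:
   games   team pos  points  games_minus_points
0     80  Lions   F      10                  70
2      9  Lions   D       3                   6
add column sum2 = t['points'] + t['games_minus_points']:
   games   team pos  points  games_minus_points  sum2
0     80  Lions   F      10                  70    80
2      9  Lions   D       3                   6     9
add column points_times_sum2 = t['points'] * t['sum2']:
   games   team pos  points  games_minus_points  sum2  points_times_sum2
0     80  Lions   F      10                  70    80                800
2      9  Lions   D       3                   6     9                 27
min of column 'points_times_sum2' → 27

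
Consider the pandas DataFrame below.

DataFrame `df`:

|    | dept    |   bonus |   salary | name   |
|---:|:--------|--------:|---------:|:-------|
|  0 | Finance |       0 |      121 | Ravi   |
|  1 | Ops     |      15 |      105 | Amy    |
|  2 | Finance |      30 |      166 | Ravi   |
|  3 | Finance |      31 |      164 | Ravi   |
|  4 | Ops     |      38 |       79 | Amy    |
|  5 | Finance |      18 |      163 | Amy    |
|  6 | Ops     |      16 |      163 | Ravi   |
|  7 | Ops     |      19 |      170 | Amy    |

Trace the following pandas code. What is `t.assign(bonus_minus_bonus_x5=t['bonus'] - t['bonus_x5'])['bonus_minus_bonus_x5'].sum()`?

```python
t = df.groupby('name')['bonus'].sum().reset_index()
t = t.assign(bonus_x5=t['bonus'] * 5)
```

group by name, sum of bonus:
name
Amy     90
Ravi    77
Name: bonus, dtype: int64
reset_index():
   name  bonus
0   Amy     90
1  Ravi     77
add column bonus_x5 = t['bonus'] * 5:
   name  bonus  bonus_x5
0   Amy     90       450
1  Ravi     77       385
add column bonus_minus_bonus_x5 = t['bonus'] - t['bonus_x5']:
   name  bonus  bonus_x5  bonus_minus_bonus_x5
0   Amy     90       450                  -360
1  Ravi     77       385                  -308
Reading off the sum of column 'bonus_minus_bonus_x5', we get -668.

-668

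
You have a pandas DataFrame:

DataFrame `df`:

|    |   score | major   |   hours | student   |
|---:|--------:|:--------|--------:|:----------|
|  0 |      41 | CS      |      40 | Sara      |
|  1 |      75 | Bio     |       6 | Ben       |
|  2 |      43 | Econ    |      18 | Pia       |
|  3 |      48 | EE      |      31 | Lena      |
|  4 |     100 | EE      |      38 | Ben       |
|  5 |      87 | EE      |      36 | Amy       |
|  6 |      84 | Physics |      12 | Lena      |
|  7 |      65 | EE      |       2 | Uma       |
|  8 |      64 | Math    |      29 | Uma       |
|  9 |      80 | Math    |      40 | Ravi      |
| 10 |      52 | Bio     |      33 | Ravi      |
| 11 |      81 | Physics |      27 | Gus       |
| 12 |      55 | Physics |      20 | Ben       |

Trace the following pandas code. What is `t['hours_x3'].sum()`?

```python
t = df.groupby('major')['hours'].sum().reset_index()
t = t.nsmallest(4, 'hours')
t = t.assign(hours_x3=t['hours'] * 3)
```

group by major, sum of hours:
major
Bio         39
CS          40
EE         107
Econ        18
Math        69
Physics     59
Name: hours, dtype: int64
reset_index():
     major  hours
0      Bio     39
1       CS     40
2       EE    107
3     Econ     18
4     Math     69
5  Physics     59
take 4 rows with smallest hours:
     major  hours
3     Econ     18
0      Bio     39
1       CS     40
5  Physics     59
add column hours_x3 = t['hours'] * 3:
     major  hours  hours_x3
3     Econ     18        54
0      Bio     39       117
1       CS     40       120
5  Physics     59       177

468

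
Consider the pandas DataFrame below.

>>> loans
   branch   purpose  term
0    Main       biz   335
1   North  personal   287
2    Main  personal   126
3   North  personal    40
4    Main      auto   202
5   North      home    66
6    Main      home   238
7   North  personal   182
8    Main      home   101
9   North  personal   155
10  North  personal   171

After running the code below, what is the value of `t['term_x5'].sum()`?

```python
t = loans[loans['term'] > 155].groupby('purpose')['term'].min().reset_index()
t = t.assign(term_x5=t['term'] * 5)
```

4730

filter rows where term > 155:
   branch   purpose  term
0    Main       biz   335
1   North  personal   287
4    Main      auto   202
6    Main      home   238
7   North  personal   182
10  North  personal   171
group by purpose, min of term:
purpose
auto        202
biz         335
home        238
personal    171
Name: term, dtype: int64
reset_index():
    purpose  term
0      auto   202
1       biz   335
2      home   238
3  personal   171
add column term_x5 = t['term'] * 5:
    purpose  term  term_x5
0      auto   202     1010
1       biz   335     1675
2      home   238     1190
3  personal   171      855
So sum() = 4730.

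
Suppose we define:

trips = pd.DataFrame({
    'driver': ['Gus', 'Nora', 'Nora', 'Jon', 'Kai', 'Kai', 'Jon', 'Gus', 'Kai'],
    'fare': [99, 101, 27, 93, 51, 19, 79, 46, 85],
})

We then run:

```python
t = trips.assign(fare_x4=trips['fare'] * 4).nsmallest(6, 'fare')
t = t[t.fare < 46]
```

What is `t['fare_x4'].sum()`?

184

add column fare_x4 = trips['fare'] * 4:
  driver  fare  fare_x4
0    Gus    99      396
1   Nora   101      404
2   Nora    27      108
3    Jon    93      372
4    Kai    51      204
5    Kai    19       76
6    Jon    79      316
7    Gus    46      184
8    Kai    85      340
take 6 rows with smallest fare:
  driver  fare  fare_x4
5    Kai    19       76
2   Nora    27      108
7    Gus    46      184
4    Kai    51      204
6    Jon    79      316
8    Kai    85      340
filter rows where fare < 46:
  driver  fare  fare_x4
5    Kai    19       76
2   Nora    27      108
The sum of column 'fare_x4' is 184.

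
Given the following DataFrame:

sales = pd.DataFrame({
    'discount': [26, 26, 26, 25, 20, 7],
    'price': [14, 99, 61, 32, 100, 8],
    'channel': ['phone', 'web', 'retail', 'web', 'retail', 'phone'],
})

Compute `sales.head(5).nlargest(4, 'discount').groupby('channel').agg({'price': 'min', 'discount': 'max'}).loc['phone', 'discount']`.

take first 5 rows:
   discount  price channel
0        26     14   phone
1        26     99     web
2        26     61  retail
3        25     32     web
4        20    100  retail
take 4 rows with largest discount:
   discount  price channel
0        26     14   phone
1        26     99     web
2        26     61  retail
3        25     32     web
group by channel: min(price), max(discount):
         price  discount
channel                 
phone       14        26
retail      61        26
web         32        26

26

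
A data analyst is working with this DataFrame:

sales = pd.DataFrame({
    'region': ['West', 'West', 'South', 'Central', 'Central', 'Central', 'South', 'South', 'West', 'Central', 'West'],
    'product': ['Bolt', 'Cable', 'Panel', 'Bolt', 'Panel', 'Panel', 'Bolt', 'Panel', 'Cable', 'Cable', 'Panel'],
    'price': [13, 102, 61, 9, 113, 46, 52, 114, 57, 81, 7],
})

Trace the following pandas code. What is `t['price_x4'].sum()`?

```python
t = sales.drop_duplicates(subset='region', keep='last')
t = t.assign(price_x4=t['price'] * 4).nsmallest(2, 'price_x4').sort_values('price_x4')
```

352

drop duplicate region (keep=last):
     region product  price
7     South   Panel    114
9   Central   Cable     81
10     West   Panel      7
add column price_x4 = t['price'] * 4:
     region product  price  price_x4
7     South   Panel    114       456
9   Central   Cable     81       324
10     West   Panel      7        28
take 2 rows with smallest price_x4:
     region product  price  price_x4
10     West   Panel      7        28
9   Central   Cable     81       324
sort by price_x4:
     region product  price  price_x4
10     West   Panel      7        28
9   Central   Cable     81       324
Reading off the sum of column 'price_x4', we get 352.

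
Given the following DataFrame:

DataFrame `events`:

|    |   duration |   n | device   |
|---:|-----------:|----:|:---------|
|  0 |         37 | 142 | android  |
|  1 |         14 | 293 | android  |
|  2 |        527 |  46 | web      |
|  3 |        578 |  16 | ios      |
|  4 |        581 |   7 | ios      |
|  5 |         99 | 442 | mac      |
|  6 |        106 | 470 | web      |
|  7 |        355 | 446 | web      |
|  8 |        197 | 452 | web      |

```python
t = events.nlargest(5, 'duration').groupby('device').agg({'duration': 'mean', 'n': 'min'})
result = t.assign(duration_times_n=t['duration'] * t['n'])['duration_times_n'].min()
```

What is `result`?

4056.5

take 5 rows with largest duration:
   duration    n device
4       581    7    ios
3       578   16    ios
2       527   46    web
7       355  446    web
8       197  452    web
group by device: mean(duration), min(n):
          duration   n
device                
ios     579.500000   7
web     359.666667  46
add column duration_times_n = t['duration'] * t['n']:
          duration   n  duration_times_n
device                                  
ios     579.500000   7       4056.500000
web     359.666667  46      16544.666667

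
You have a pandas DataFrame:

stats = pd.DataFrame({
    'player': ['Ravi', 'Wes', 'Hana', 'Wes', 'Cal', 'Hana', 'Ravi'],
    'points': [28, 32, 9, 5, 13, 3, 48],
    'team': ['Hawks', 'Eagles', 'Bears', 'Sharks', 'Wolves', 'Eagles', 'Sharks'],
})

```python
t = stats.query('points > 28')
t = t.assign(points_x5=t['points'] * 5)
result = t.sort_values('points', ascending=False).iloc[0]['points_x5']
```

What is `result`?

240

filter rows where points > 28:
  player  points    team
1    Wes      32  Eagles
6   Ravi      48  Sharks
add column points_x5 = t['points'] * 5:
  player  points    team  points_x5
1    Wes      32  Eagles        160
6   Ravi      48  Sharks        240
sort by points descending:
  player  points    team  points_x5
6   Ravi      48  Sharks        240
1    Wes      32  Eagles        160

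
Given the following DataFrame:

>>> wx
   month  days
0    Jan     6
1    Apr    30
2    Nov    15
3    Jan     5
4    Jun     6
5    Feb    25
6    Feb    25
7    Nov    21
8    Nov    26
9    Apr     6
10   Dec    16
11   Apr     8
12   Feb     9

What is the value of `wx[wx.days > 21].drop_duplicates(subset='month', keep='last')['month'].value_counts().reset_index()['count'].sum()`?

filter rows where days > 21:
  month  days
1   Apr    30
5   Feb    25
6   Feb    25
8   Nov    26
drop duplicate month (keep=last):
  month  days
1   Apr    30
6   Feb    25
8   Nov    26
value_counts of month:
month
Apr    1
Feb    1
Nov    1
Name: count, dtype: int64
reset_index():
  month  count
0   Apr      1
1   Feb      1
2   Nov      1
The sum of column 'count' is 3.

3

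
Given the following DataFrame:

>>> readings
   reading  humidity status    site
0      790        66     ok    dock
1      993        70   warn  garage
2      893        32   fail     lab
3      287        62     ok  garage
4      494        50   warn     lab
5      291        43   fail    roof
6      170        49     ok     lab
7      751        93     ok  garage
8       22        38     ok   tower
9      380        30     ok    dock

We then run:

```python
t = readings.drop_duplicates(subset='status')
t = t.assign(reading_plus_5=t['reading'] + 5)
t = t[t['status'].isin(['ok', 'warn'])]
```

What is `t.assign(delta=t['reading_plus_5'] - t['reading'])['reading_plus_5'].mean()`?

896.5

drop duplicate status (keep=first):
   reading  humidity status    site
0      790        66     ok    dock
1      993        70   warn  garage
2      893        32   fail     lab
add column reading_plus_5 = t['reading'] + 5:
   reading  humidity status    site  reading_plus_5
0      790        66     ok    dock             795
1      993        70   warn  garage             998
2      893        32   fail     lab             898
filter rows where status in ['ok', 'warn']:
   reading  humidity status    site  reading_plus_5
0      790        66     ok    dock             795
1      993        70   warn  garage             998
add column delta = t['reading_plus_5'] - t['reading']:
   reading  humidity status    site  reading_plus_5  delta
0      790        66     ok    dock             795      5
1      993        70   warn  garage             998      5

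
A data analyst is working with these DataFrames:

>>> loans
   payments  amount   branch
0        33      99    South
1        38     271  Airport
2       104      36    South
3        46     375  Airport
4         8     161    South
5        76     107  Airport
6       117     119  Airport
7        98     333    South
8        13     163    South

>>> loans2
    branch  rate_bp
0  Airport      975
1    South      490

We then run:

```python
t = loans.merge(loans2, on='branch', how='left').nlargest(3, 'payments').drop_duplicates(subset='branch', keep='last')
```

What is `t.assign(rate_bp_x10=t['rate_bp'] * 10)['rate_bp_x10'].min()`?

merge on 'branch' (how='left') → 9 rows:
   payments  amount   branch  rate_bp
0        33      99    South      490
1        38     271  Airport      975
2       104      36    South      490
3        46     375  Airport      975
4         8     161    South      490
5        76     107  Airport      975
6       117     119  Airport      975
7        98     333    South      490
8        13     163    South      490
take 3 rows with largest payments:
   payments  amount   branch  rate_bp
6       117     119  Airport      975
2       104      36    South      490
7        98     333    South      490
drop duplicate branch (keep=last):
   payments  amount   branch  rate_bp
6       117     119  Airport      975
7        98     333    South      490
add column rate_bp_x10 = t['rate_bp'] * 10:
   payments  amount   branch  rate_bp  rate_bp_x10
6       117     119  Airport      975         9750
7        98     333    South      490         4900
min of column 'rate_bp_x10' → 4900

4900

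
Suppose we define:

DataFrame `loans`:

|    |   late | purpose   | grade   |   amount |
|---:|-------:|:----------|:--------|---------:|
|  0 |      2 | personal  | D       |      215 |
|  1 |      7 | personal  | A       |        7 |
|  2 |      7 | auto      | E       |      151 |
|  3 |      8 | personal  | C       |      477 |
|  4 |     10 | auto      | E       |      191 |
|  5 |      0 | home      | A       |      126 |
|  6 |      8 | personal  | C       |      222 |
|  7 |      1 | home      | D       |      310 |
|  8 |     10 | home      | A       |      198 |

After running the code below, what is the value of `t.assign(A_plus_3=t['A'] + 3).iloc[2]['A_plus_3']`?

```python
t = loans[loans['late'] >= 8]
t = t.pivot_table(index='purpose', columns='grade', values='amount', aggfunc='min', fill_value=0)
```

filter rows where late >= 8:
   late   purpose grade  amount
3     8  personal     C     477
4    10      auto     E     191
6     8  personal     C     222
8    10      home     A     198
pivot: rows=purpose, cols=grade, min(amount):
grade       A    C    E
purpose                
auto        0    0  191
home      198    0    0
personal    0  222    0
add column A_plus_3 = t['A'] + 3:
grade       A    C    E  A_plus_3
purpose                          
auto        0    0  191         3
home      198    0    0       201
personal    0  222    0         3
Hence 3.

3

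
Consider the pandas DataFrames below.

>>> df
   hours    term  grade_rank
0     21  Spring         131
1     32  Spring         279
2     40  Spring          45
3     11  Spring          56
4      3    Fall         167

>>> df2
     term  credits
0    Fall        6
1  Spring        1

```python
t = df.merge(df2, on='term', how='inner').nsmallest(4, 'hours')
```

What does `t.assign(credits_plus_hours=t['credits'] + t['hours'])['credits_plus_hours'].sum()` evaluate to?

76

merge on 'term' (how='inner') → 5 rows:
   hours    term  grade_rank  credits
0     21  Spring         131        1
1     32  Spring         279        1
2     40  Spring          45        1
3     11  Spring          56        1
4      3    Fall         167        6
take 4 rows with smallest hours:
   hours    term  grade_rank  credits
4      3    Fall         167        6
3     11  Spring          56        1
0     21  Spring         131        1
1     32  Spring         279        1
add column credits_plus_hours = t['credits'] + t['hours']:
   hours    term  grade_rank  credits  credits_plus_hours
4      3    Fall         167        6                   9
3     11  Spring          56        1                  12
0     21  Spring         131        1                  22
1     32  Spring         279        1                  33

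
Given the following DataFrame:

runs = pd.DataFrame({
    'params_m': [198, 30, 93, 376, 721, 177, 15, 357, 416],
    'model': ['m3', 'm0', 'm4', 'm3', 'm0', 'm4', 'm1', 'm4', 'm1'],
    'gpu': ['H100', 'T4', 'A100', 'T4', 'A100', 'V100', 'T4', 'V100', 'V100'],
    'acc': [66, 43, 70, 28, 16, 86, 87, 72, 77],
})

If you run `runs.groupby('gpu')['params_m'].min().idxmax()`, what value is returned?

group by gpu, min of params_m:
gpu
A100     93
H100    198
T4       15
V100    177
Name: params_m, dtype: int64

H100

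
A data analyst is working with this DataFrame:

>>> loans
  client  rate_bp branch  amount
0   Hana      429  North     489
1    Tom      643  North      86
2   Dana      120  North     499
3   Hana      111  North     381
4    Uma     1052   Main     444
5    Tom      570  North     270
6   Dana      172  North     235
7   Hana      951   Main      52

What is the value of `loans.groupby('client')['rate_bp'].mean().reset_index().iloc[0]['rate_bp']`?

146.0

group by client, mean of rate_bp:
client
Dana     146.0
Hana     497.0
Tom      606.5
Uma     1052.0
Name: rate_bp, dtype: float64
reset_index():
  client  rate_bp
0   Dana    146.0
1   Hana    497.0
2    Tom    606.5
3    Uma   1052.0
Finally, value at position 0, column 'rate_bp' = 146.0.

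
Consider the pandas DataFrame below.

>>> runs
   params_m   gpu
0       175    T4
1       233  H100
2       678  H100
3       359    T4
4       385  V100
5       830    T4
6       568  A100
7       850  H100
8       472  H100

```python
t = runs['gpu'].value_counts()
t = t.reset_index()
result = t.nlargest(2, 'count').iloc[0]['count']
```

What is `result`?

4

value_counts of gpu:
gpu
H100    4
T4      3
V100    1
A100    1
Name: count, dtype: int64
reset_index():
    gpu  count
0  H100      4
1    T4      3
2  V100      1
3  A100      1
take 2 rows with largest count:
    gpu  count
0  H100      4
1    T4      3
Hence 4.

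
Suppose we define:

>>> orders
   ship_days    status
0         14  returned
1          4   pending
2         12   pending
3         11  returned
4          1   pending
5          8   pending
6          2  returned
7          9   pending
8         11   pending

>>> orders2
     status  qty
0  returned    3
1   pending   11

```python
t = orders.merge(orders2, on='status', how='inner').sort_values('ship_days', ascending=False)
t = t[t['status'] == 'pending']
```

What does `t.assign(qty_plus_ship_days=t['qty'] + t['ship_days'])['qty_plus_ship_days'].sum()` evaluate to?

111

merge on 'status' (how='inner') → 9 rows:
   ship_days    status  qty
0         14  returned    3
1          4   pending   11
2         12   pending   11
3         11  returned    3
4          1   pending   11
5          8   pending   11
6          2  returned    3
7          9   pending   11
8         11   pending   11
sort by ship_days descending:
   ship_days    status  qty
0         14  returned    3
2         12   pending   11
3         11  returned    3
8         11   pending   11
7          9   pending   11
5          8   pending   11
1          4   pending   11
6          2  returned    3
4          1   pending   11
filter rows where status == 'pending':
   ship_days   status  qty
2         12  pending   11
8         11  pending   11
7          9  pending   11
5          8  pending   11
1          4  pending   11
4          1  pending   11
add column qty_plus_ship_days = t['qty'] + t['ship_days']:
   ship_days   status  qty  qty_plus_ship_days
2         12  pending   11                  23
8         11  pending   11                  22
7          9  pending   11                  20
5          8  pending   11                  19
1          4  pending   11                  15
4          1  pending   11                  12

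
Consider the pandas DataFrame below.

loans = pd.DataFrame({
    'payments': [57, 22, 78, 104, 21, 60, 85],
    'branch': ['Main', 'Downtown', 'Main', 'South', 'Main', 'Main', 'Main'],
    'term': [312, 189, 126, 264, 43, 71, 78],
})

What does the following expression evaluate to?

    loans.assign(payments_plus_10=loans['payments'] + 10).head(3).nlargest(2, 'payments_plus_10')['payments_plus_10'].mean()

add column payments_plus_10 = loans['payments'] + 10:
   payments    branch  term  payments_plus_10
0        57      Main   312                67
1        22  Downtown   189                32
2        78      Main   126                88
3       104     South   264               114
4        21      Main    43                31
5        60      Main    71                70
6        85      Main    78                95
take first 3 rows:
   payments    branch  term  payments_plus_10
0        57      Main   312                67
1        22  Downtown   189                32
2        78      Main   126                88
take 2 rows with largest payments_plus_10:
   payments branch  term  payments_plus_10
2        78   Main   126                88
0        57   Main   312                67
Reading off the mean of column 'payments_plus_10', we get 77.5.

77.5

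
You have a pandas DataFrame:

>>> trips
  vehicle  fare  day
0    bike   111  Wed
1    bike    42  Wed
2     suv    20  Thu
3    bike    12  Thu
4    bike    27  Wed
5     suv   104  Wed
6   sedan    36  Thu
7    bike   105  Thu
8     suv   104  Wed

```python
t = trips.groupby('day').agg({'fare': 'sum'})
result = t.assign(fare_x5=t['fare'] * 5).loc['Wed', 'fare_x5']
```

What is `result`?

1940

group by day, sum of fare:
     fare
day      
Thu   173
Wed   388
add column fare_x5 = t['fare'] * 5:
     fare  fare_x5
day               
Thu   173      865
Wed   388     1940
value at row 'Wed', column 'fare_x5' → 1940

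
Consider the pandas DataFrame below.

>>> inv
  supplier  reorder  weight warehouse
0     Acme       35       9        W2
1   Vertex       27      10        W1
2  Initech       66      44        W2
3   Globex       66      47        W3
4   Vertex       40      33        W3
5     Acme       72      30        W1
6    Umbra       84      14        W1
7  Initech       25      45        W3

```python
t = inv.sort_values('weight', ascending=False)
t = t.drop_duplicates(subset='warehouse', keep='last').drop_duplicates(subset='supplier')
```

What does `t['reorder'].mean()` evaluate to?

37.5

sort by weight descending:
  supplier  reorder  weight warehouse
3   Globex       66      47        W3
7  Initech       25      45        W3
2  Initech       66      44        W2
4   Vertex       40      33        W3
5     Acme       72      30        W1
6    Umbra       84      14        W1
1   Vertex       27      10        W1
0     Acme       35       9        W2
drop duplicate warehouse (keep=last):
  supplier  reorder  weight warehouse
4   Vertex       40      33        W3
1   Vertex       27      10        W1
0     Acme       35       9        W2
drop duplicate supplier (keep=first):
  supplier  reorder  weight warehouse
4   Vertex       40      33        W3
0     Acme       35       9        W2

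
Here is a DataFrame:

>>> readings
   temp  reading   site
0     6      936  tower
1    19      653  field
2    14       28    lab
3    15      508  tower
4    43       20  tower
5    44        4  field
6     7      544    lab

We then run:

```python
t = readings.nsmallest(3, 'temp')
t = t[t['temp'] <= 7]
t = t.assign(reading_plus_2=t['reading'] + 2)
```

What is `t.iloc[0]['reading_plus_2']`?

938

take 3 rows with smallest temp:
   temp  reading   site
0     6      936  tower
6     7      544    lab
2    14       28    lab
filter rows where temp <= 7:
   temp  reading   site
0     6      936  tower
6     7      544    lab
add column reading_plus_2 = t['reading'] + 2:
   temp  reading   site  reading_plus_2
0     6      936  tower             938
6     7      544    lab             546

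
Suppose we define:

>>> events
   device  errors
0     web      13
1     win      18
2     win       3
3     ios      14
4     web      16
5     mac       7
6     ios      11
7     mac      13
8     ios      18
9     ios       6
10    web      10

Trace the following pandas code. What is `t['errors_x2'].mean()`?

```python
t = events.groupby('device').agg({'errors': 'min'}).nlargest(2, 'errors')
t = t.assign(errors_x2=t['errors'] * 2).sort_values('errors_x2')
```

17.0

group by device, min of errors:
        errors
device        
ios          6
mac          7
web         10
win          3
take 2 rows with largest errors:
        errors
device        
web         10
mac          7
add column errors_x2 = t['errors'] * 2:
        errors  errors_x2
device                   
web         10         20
mac          7         14
sort by errors_x2:
        errors  errors_x2
device                   
mac          7         14
web         10         20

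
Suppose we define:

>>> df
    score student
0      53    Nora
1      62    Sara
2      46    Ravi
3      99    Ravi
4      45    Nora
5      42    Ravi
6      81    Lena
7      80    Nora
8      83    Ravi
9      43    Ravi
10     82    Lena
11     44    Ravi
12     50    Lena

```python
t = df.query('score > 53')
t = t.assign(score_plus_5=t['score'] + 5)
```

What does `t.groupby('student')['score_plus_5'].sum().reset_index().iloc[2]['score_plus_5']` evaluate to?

192

filter rows where score > 53:
    score student
1      62    Sara
3      99    Ravi
6      81    Lena
7      80    Nora
8      83    Ravi
10     82    Lena
add column score_plus_5 = t['score'] + 5:
    score student  score_plus_5
1      62    Sara            67
3      99    Ravi           104
6      81    Lena            86
7      80    Nora            85
8      83    Ravi            88
10     82    Lena            87
group by student, sum of score_plus_5:
student
Lena    173
Nora     85
Ravi    192
Sara     67
Name: score_plus_5, dtype: int64
reset_index():
  student  score_plus_5
0    Lena           173
1    Nora            85
2    Ravi           192
3    Sara            67
The value at position 2, column 'score_plus_5' is 192.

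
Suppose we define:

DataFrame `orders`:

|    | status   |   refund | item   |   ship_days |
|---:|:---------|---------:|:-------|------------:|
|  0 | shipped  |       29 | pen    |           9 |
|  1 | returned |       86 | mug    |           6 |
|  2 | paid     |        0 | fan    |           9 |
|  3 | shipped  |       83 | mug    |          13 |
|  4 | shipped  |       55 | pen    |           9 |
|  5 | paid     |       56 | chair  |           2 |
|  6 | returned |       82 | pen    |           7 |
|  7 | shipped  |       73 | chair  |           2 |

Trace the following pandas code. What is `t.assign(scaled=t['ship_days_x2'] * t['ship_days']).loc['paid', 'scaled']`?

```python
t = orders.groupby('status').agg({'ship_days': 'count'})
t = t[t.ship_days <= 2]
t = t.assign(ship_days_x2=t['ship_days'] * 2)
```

group by status, count of ship_days:
          ship_days
status             
paid              2
returned          2
shipped           4
filter rows where ship_days <= 2:
          ship_days
status             
paid              2
returned          2
add column ship_days_x2 = t['ship_days'] * 2:
          ship_days  ship_days_x2
status                           
paid              2             4
returned          2             4
add column scaled = t['ship_days_x2'] * t['ship_days']:
          ship_days  ship_days_x2  scaled
status                                   
paid              2             4       8
returned          2             4       8

8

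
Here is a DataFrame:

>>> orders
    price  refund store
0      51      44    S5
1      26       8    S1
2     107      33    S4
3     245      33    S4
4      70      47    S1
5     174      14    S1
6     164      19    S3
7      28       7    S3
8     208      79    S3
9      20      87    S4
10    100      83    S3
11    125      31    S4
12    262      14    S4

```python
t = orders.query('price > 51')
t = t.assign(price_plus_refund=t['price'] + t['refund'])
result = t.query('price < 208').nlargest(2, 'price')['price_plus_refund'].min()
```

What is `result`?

filter rows where price > 51:
    price  refund store
2     107      33    S4
3     245      33    S4
4      70      47    S1
5     174      14    S1
6     164      19    S3
8     208      79    S3
10    100      83    S3
11    125      31    S4
12    262      14    S4
add column price_plus_refund = t['price'] + t['refund']:
    price  refund store  price_plus_refund
2     107      33    S4                140
3     245      33    S4                278
4      70      47    S1                117
5     174      14    S1                188
6     164      19    S3                183
8     208      79    S3                287
10    100      83    S3                183
11    125      31    S4                156
12    262      14    S4                276
filter rows where price < 208:
    price  refund store  price_plus_refund
2     107      33    S4                140
4      70      47    S1                117
5     174      14    S1                188
6     164      19    S3                183
10    100      83    S3                183
11    125      31    S4                156
take 2 rows with largest price:
   price  refund store  price_plus_refund
5    174      14    S1                188
6    164      19    S3                183
Then the min of column 'price_plus_refund': 183

183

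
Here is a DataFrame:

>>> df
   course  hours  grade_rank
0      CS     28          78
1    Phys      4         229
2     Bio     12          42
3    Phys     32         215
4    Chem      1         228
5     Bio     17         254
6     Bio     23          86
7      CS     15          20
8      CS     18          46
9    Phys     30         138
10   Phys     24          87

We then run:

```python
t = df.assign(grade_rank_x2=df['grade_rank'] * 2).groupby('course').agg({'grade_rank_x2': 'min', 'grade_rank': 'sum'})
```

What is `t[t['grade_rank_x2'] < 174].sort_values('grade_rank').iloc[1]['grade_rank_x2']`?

84

add column grade_rank_x2 = df['grade_rank'] * 2:
   course  hours  grade_rank  grade_rank_x2
0      CS     28          78            156
1    Phys      4         229            458
2     Bio     12          42             84
3    Phys     32         215            430
4    Chem      1         228            456
5     Bio     17         254            508
6     Bio     23          86            172
7      CS     15          20             40
8      CS     18          46             92
9    Phys     30         138            276
10   Phys     24          87            174
group by course: min(grade_rank_x2), sum(grade_rank):
        grade_rank_x2  grade_rank
course                           
Bio                84         382
CS                 40         144
Chem              456         228
Phys              174         669
filter rows where grade_rank_x2 < 174:
        grade_rank_x2  grade_rank
course                           
Bio                84         382
CS                 40         144
sort by grade_rank:
        grade_rank_x2  grade_rank
course                           
CS                 40         144
Bio                84         382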